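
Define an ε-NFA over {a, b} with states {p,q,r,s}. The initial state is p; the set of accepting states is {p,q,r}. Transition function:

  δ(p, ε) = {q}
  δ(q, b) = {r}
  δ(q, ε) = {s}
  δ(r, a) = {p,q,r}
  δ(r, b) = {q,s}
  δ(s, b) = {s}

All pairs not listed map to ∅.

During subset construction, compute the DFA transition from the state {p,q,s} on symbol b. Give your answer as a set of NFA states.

{r,s}

δ(p,b) = ∅; δ(q,b) = {r}; δ(s,b) = {s}.
Union: {r,s}.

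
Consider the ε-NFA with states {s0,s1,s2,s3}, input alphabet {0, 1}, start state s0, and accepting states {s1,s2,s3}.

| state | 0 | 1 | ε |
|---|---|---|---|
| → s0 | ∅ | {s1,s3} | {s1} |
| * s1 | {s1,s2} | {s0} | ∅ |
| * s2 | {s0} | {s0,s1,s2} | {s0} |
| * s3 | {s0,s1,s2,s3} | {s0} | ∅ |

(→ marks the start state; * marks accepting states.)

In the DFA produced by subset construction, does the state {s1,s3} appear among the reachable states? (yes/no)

no

Start state of the DFA: {s0,s1} (ε-closure of the NFA start).
{s0,s1} --0--> {s0,s1,s2}  [new]
{s0,s1} --1--> {s0,s1,s3}  [new]
{s0,s1,s2} --0--> {s0,s1,s2}  [seen]
{s0,s1,s2} --1--> {s0,s1,s2,s3}  [new]
{s0,s1,s3} --0--> {s0,s1,s2,s3}  [seen]
{s0,s1,s3} --1--> {s0,s1,s3}  [seen]
{s0,s1,s2,s3} --0--> {s0,s1,s2,s3}  [seen]
{s0,s1,s2,s3} --1--> {s0,s1,s2,s3}  [seen]
Reachable DFA states: {s0,s1}, {s0,s1,s2}, {s0,s1,s3}, {s0,s1,s2,s3}.
{s1,s3} is not among them.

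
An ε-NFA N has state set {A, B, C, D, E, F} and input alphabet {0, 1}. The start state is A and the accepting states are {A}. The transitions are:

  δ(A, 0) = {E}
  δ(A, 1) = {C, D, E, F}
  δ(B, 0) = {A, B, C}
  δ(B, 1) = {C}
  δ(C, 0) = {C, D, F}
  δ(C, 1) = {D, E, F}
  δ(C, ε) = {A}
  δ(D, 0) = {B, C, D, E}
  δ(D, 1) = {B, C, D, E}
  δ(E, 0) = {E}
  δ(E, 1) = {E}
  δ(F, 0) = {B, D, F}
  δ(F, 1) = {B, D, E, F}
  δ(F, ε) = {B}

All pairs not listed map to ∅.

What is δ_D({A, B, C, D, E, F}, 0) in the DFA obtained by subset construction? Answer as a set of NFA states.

{A, B, C, D, E, F}

δ(A,0) = {E}; δ(B,0) = {A, B, C}; δ(C,0) = {C, D, F}; δ(D,0) = {B, C, D, E}; δ(E,0) = {E}; δ(F,0) = {B, D, F}.
Union: {A, B, C, D, E, F}.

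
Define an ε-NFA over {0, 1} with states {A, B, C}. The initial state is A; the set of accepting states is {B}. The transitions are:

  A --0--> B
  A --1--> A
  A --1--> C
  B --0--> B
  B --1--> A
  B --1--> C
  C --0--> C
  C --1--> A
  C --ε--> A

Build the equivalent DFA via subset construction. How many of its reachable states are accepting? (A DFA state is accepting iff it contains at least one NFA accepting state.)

Start state of the DFA: {A} (ε-closure of the NFA start).
{A} --0--> {B}  [new]
{A} --1--> {A, C}  [new]
{B} --0--> {B}  [seen]
{B} --1--> {A, C}  [seen]
{A, C} --0--> {A, B, C}  [new]
{A, C} --1--> {A, C}  [seen]
{A, B, C} --0--> {A, B, C}  [seen]
{A, B, C} --1--> {A, C}  [seen]
Reachable DFA states: {A}, {B}, {A, C}, {A, B, C}.
Accepting DFA states (contain an NFA accepting state): {B}, {A, B, C}.

2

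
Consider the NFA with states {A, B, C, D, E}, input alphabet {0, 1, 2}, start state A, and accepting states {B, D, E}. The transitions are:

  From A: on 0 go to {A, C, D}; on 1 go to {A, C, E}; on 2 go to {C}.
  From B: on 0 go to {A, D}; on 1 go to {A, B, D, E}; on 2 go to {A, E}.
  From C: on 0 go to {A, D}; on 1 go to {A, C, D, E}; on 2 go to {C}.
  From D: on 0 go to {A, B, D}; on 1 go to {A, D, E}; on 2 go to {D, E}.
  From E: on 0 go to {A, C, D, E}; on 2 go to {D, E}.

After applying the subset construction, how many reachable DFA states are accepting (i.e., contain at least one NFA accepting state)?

7

Start state of the DFA: {A}.
{A} --0--> {A, C, D}  [new]
{A} --1--> {A, C, E}  [new]
{A} --2--> {C}  [new]
{A, C, D} --0--> {A, B, C, D}  [new]
{A, C, D} --1--> {A, C, D, E}  [new]
{A, C, D} --2--> {C, D, E}  [new]
{A, C, E} --0--> {A, C, D, E}  [seen]
{A, C, E} --1--> {A, C, D, E}  [seen]
{A, C, E} --2--> {C, D, E}  [seen]
{C} --0--> {A, D}  [new]
{C} --1--> {A, C, D, E}  [seen]
{C} --2--> {C}  [seen]
{A, B, C, D} --0--> {A, B, C, D}  [seen]
{A, B, C, D} --1--> {A, B, C, D, E}  [new]
{A, B, C, D} --2--> {A, C, D, E}  [seen]
{A, C, D, E} --0--> {A, B, C, D, E}  [seen]
{A, C, D, E} --1--> {A, C, D, E}  [seen]
{A, C, D, E} --2--> {C, D, E}  [seen]
{C, D, E} --0--> {A, B, C, D, E}  [seen]
{C, D, E} --1--> {A, C, D, E}  [seen]
{C, D, E} --2--> {C, D, E}  [seen]
{A, D} --0--> {A, B, C, D}  [seen]
{A, D} --1--> {A, C, D, E}  [seen]
{A, D} --2--> {C, D, E}  [seen]
{A, B, C, D, E} --0--> {A, B, C, D, E}  [seen]
{A, B, C, D, E} --1--> {A, B, C, D, E}  [seen]
{A, B, C, D, E} --2--> {A, C, D, E}  [seen]
Reachable DFA states: {A}, {A, C, D}, {A, C, E}, {C}, {A, B, C, D}, {A, C, D, E}, {C, D, E}, {A, D}, {A, B, C, D, E}.
Accepting DFA states (contain an NFA accepting state): {A, C, D}, {A, C, E}, {A, B, C, D}, {A, C, D, E}, {C, D, E}, {A, D}, {A, B, C, D, E}.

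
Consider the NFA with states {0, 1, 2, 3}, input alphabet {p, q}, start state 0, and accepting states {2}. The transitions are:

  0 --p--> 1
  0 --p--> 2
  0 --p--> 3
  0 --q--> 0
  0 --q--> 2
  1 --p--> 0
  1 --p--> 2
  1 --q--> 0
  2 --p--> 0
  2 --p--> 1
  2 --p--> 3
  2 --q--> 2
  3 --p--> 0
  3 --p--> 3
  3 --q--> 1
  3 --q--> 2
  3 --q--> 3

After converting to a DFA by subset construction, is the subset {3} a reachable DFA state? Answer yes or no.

no

Start state of the DFA: {0}.
{0} --p--> {1, 2, 3}  [new]
{0} --q--> {0, 2}  [new]
{1, 2, 3} --p--> {0, 1, 2, 3}  [new]
{1, 2, 3} --q--> {0, 1, 2, 3}  [seen]
{0, 2} --p--> {0, 1, 2, 3}  [seen]
{0, 2} --q--> {0, 2}  [seen]
{0, 1, 2, 3} --p--> {0, 1, 2, 3}  [seen]
{0, 1, 2, 3} --q--> {0, 1, 2, 3}  [seen]
Reachable DFA states: {0}, {1, 2, 3}, {0, 2}, {0, 1, 2, 3}.
{3} is not among them.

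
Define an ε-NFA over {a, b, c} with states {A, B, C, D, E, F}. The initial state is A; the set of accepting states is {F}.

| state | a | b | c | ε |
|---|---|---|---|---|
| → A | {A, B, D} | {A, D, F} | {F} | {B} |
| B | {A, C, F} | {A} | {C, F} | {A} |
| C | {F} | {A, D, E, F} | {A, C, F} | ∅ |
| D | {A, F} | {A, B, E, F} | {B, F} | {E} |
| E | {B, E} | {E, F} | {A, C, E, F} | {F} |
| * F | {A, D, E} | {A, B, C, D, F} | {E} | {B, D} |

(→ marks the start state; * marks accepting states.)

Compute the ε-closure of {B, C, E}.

{A, B, C, D, E, F}

Begin with {B, C, E}.
B →ε {A}; add A.
E →ε {F}; add F.
F →ε {B, D}; add D.
ε-closure = {A, B, C, D, E, F}.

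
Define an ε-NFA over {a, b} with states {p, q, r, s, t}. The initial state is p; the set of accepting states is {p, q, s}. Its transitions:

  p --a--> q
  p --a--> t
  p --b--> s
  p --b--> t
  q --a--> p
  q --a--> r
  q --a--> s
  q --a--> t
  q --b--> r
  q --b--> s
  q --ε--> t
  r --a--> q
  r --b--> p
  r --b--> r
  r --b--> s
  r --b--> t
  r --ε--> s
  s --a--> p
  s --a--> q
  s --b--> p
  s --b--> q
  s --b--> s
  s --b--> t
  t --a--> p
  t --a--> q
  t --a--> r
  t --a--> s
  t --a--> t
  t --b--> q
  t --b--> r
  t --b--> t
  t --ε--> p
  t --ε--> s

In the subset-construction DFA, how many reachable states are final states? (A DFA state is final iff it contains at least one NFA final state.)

4

Start state of the DFA: {p} (ε-closure of the NFA start).
{p} --a--> {p, q, s, t}  [new]
{p} --b--> {p, s, t}  [new]
{p, q, s, t} --a--> {p, q, r, s, t}  [new]
{p, q, s, t} --b--> {p, q, r, s, t}  [seen]
{p, s, t} --a--> {p, q, r, s, t}  [seen]
{p, s, t} --b--> {p, q, r, s, t}  [seen]
{p, q, r, s, t} --a--> {p, q, r, s, t}  [seen]
{p, q, r, s, t} --b--> {p, q, r, s, t}  [seen]
Reachable DFA states: {p}, {p, q, s, t}, {p, s, t}, {p, q, r, s, t}.
Accepting DFA states (contain an NFA accepting state): {p}, {p, q, s, t}, {p, s, t}, {p, q, r, s, t}.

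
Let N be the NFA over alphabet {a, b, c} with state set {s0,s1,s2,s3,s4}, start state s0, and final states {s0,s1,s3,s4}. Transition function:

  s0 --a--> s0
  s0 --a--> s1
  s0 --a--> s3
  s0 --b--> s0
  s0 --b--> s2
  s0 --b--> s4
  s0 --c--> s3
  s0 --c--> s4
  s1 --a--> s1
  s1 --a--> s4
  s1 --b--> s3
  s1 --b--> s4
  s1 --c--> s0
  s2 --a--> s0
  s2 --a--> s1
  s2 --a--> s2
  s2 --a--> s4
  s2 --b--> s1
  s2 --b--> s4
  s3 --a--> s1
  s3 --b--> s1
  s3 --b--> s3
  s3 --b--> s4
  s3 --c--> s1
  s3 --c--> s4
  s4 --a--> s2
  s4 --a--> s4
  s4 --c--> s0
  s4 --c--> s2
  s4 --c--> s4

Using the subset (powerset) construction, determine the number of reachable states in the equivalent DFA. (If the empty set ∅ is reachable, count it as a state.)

Start state of the DFA: {s0}.
{s0} --a--> {s0,s1,s3}  [new]
{s0} --b--> {s0,s2,s4}  [new]
{s0} --c--> {s3,s4}  [new]
{s0,s1,s3} --a--> {s0,s1,s3,s4}  [new]
{s0,s1,s3} --b--> {s0,s1,s2,s3,s4}  [new]
{s0,s1,s3} --c--> {s0,s1,s3,s4}  [seen]
{s0,s2,s4} --a--> {s0,s1,s2,s3,s4}  [seen]
{s0,s2,s4} --b--> {s0,s1,s2,s4}  [new]
{s0,s2,s4} --c--> {s0,s2,s3,s4}  [new]
{s3,s4} --a--> {s1,s2,s4}  [new]
{s3,s4} --b--> {s1,s3,s4}  [new]
{s3,s4} --c--> {s0,s1,s2,s4}  [seen]
{s0,s1,s3,s4} --a--> {s0,s1,s2,s3,s4}  [seen]
{s0,s1,s3,s4} --b--> {s0,s1,s2,s3,s4}  [seen]
{s0,s1,s3,s4} --c--> {s0,s1,s2,s3,s4}  [seen]
{s0,s1,s2,s3,s4} --a--> {s0,s1,s2,s3,s4}  [seen]
{s0,s1,s2,s3,s4} --b--> {s0,s1,s2,s3,s4}  [seen]
{s0,s1,s2,s3,s4} --c--> {s0,s1,s2,s3,s4}  [seen]
{s0,s1,s2,s4} --a--> {s0,s1,s2,s3,s4}  [seen]
{s0,s1,s2,s4} --b--> {s0,s1,s2,s3,s4}  [seen]
{s0,s1,s2,s4} --c--> {s0,s2,s3,s4}  [seen]
{s0,s2,s3,s4} --a--> {s0,s1,s2,s3,s4}  [seen]
{s0,s2,s3,s4} --b--> {s0,s1,s2,s3,s4}  [seen]
{s0,s2,s3,s4} --c--> {s0,s1,s2,s3,s4}  [seen]
{s1,s2,s4} --a--> {s0,s1,s2,s4}  [seen]
{s1,s2,s4} --b--> {s1,s3,s4}  [seen]
{s1,s2,s4} --c--> {s0,s2,s4}  [seen]
{s1,s3,s4} --a--> {s1,s2,s4}  [seen]
{s1,s3,s4} --b--> {s1,s3,s4}  [seen]
{s1,s3,s4} --c--> {s0,s1,s2,s4}  [seen]
Reachable DFA states: {s0}, {s0,s1,s3}, {s0,s2,s4}, {s3,s4}, {s0,s1,s3,s4}, {s0,s1,s2,s3,s4}, {s0,s1,s2,s4}, {s0,s2,s3,s4}, {s1,s2,s4}, {s1,s3,s4}.

10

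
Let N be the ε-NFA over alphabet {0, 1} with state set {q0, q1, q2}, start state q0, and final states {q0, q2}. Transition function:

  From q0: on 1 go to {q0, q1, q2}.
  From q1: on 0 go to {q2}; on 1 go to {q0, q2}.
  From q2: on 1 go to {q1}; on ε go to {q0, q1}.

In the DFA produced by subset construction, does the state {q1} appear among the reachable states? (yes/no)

no

Start state of the DFA: {q0} (ε-closure of the NFA start).
{q0} --0--> ∅  [new]
{q0} --1--> {q0, q1, q2}  [new]
∅ --0--> ∅  [seen]
∅ --1--> ∅  [seen]
{q0, q1, q2} --0--> {q0, q1, q2}  [seen]
{q0, q1, q2} --1--> {q0, q1, q2}  [seen]
Reachable DFA states: {q0}, ∅, {q0, q1, q2}.
{q1} is not among them.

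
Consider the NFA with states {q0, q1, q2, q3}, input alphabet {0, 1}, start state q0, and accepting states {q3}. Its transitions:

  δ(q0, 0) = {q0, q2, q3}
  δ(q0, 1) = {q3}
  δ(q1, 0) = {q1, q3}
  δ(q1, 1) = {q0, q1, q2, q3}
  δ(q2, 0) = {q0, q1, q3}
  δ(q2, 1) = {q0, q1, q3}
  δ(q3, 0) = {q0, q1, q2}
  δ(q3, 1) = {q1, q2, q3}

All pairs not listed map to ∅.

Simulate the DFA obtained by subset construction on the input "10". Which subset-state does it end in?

Start: {q0}.
δ(q0,1) = {q3}.
Union: {q3}.
After 1: {q3}.
δ(q3,0) = {q0, q1, q2}.
Union: {q0, q1, q2}.
After 0: {q0, q1, q2}.

{q0, q1, q2}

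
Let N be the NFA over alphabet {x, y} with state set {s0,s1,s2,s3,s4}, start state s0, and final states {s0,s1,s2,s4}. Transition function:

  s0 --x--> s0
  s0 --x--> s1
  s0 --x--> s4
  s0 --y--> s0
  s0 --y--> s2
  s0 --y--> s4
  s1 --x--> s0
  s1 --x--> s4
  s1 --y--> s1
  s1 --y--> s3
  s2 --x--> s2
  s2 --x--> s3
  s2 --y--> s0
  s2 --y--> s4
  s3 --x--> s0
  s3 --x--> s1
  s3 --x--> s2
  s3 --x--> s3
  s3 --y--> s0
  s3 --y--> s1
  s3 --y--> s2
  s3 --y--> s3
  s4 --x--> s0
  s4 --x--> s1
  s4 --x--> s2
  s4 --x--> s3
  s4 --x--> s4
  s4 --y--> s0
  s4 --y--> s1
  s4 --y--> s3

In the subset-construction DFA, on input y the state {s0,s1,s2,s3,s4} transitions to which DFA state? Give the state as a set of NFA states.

δ(s0,y) = {s0,s2,s4}; δ(s1,y) = {s1,s3}; δ(s2,y) = {s0,s4}; δ(s3,y) = {s0,s1,s2,s3}; δ(s4,y) = {s0,s1,s3}.
Union: {s0,s1,s2,s3,s4}.

{s0,s1,s2,s3,s4}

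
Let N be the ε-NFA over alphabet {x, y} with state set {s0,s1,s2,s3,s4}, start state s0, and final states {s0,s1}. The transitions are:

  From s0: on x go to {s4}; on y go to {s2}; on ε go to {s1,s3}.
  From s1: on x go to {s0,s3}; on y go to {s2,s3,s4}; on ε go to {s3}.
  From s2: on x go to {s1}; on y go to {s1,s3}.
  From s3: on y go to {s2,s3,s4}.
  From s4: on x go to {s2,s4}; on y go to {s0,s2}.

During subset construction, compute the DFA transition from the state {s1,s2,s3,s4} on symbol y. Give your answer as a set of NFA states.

δ(s1,y) = {s2,s3,s4}; δ(s2,y) = {s1,s3}; δ(s3,y) = {s2,s3,s4}; δ(s4,y) = {s0,s2}.
Union: {s0,s1,s2,s3,s4}.

{s0,s1,s2,s3,s4}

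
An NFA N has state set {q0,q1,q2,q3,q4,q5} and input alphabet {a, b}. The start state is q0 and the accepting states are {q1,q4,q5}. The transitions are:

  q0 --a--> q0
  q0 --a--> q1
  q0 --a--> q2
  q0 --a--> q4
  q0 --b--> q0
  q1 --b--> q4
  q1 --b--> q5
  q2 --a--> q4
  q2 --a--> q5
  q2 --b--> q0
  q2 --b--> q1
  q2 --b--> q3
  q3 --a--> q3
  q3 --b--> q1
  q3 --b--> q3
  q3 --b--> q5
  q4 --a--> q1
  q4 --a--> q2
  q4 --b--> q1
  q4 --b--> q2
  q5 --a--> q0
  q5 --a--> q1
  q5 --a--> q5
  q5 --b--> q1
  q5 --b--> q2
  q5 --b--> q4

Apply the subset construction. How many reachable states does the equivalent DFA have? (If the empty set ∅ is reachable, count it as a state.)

4

Start state of the DFA: {q0}.
{q0} --a--> {q0,q1,q2,q4}  [new]
{q0} --b--> {q0}  [seen]
{q0,q1,q2,q4} --a--> {q0,q1,q2,q4,q5}  [new]
{q0,q1,q2,q4} --b--> {q0,q1,q2,q3,q4,q5}  [new]
{q0,q1,q2,q4,q5} --a--> {q0,q1,q2,q4,q5}  [seen]
{q0,q1,q2,q4,q5} --b--> {q0,q1,q2,q3,q4,q5}  [seen]
{q0,q1,q2,q3,q4,q5} --a--> {q0,q1,q2,q3,q4,q5}  [seen]
{q0,q1,q2,q3,q4,q5} --b--> {q0,q1,q2,q3,q4,q5}  [seen]
Reachable DFA states: {q0}, {q0,q1,q2,q4}, {q0,q1,q2,q4,q5}, {q0,q1,q2,q3,q4,q5}.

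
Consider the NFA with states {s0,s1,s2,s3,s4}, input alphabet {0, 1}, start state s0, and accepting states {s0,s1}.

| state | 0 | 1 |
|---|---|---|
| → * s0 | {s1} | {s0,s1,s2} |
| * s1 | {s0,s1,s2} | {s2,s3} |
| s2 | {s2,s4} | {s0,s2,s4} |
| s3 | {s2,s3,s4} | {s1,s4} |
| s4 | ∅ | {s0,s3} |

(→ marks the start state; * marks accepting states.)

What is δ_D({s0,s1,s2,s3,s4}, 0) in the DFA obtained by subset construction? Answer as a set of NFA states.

{s0,s1,s2,s3,s4}

δ(s0,0) = {s1}; δ(s1,0) = {s0,s1,s2}; δ(s2,0) = {s2,s4}; δ(s3,0) = {s2,s3,s4}; δ(s4,0) = ∅.
Union: {s0,s1,s2,s3,s4}.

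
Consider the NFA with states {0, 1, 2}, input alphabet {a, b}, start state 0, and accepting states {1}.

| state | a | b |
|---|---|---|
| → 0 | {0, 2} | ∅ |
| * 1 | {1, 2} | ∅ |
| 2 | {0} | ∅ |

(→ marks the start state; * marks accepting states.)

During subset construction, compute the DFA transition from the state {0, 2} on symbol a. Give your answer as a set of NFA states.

{0, 2}

δ(0,a) = {0, 2}; δ(2,a) = {0}.
Union: {0, 2}.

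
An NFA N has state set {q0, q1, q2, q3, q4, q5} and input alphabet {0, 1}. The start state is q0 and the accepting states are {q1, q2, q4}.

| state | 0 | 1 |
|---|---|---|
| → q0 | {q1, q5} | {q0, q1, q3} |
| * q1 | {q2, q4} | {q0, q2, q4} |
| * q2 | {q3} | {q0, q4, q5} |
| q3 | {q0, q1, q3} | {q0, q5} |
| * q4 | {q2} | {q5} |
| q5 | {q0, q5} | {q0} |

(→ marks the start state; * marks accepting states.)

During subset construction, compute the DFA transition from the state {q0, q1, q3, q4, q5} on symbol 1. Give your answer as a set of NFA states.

δ(q0,1) = {q0, q1, q3}; δ(q1,1) = {q0, q2, q4}; δ(q3,1) = {q0, q5}; δ(q4,1) = {q5}; δ(q5,1) = {q0}.
Union: {q0, q1, q2, q3, q4, q5}.

{q0, q1, q2, q3, q4, q5}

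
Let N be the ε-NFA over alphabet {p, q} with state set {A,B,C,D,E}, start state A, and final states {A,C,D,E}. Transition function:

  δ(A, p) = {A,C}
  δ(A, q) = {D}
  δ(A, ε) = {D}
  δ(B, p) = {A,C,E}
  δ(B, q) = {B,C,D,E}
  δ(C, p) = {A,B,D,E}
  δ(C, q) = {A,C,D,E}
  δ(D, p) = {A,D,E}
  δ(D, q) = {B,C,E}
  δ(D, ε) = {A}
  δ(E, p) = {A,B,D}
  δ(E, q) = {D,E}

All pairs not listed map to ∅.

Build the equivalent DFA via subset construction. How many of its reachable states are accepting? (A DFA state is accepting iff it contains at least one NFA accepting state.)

3

Start state of the DFA: {A,D} (ε-closure of the NFA start).
{A,D} --p--> {A,C,D,E}  [new]
{A,D} --q--> {A,B,C,D,E}  [new]
{A,C,D,E} --p--> {A,B,C,D,E}  [seen]
{A,C,D,E} --q--> {A,B,C,D,E}  [seen]
{A,B,C,D,E} --p--> {A,B,C,D,E}  [seen]
{A,B,C,D,E} --q--> {A,B,C,D,E}  [seen]
Reachable DFA states: {A,D}, {A,C,D,E}, {A,B,C,D,E}.
Accepting DFA states (contain an NFA accepting state): {A,D}, {A,C,D,E}, {A,B,C,D,E}.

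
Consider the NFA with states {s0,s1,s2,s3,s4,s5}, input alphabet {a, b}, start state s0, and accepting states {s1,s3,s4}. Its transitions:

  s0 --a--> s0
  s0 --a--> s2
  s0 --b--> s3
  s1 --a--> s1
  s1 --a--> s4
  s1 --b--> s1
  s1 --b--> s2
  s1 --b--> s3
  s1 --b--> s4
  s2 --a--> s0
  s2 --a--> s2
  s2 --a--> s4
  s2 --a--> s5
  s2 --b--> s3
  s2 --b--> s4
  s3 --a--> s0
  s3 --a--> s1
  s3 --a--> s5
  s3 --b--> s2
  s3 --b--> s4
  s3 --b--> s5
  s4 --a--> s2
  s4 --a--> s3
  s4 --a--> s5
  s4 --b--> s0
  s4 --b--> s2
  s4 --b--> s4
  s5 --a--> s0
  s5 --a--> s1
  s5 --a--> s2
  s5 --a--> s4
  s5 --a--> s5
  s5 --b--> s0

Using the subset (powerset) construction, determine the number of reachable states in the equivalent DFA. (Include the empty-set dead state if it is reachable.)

Start state of the DFA: {s0}.
{s0} --a--> {s0,s2}  [new]
{s0} --b--> {s3}  [new]
{s0,s2} --a--> {s0,s2,s4,s5}  [new]
{s0,s2} --b--> {s3,s4}  [new]
{s3} --a--> {s0,s1,s5}  [new]
{s3} --b--> {s2,s4,s5}  [new]
{s0,s2,s4,s5} --a--> {s0,s1,s2,s3,s4,s5}  [new]
{s0,s2,s4,s5} --b--> {s0,s2,s3,s4}  [new]
{s3,s4} --a--> {s0,s1,s2,s3,s5}  [new]
{s3,s4} --b--> {s0,s2,s4,s5}  [seen]
{s0,s1,s5} --a--> {s0,s1,s2,s4,s5}  [new]
{s0,s1,s5} --b--> {s0,s1,s2,s3,s4}  [new]
{s2,s4,s5} --a--> {s0,s1,s2,s3,s4,s5}  [seen]
{s2,s4,s5} --b--> {s0,s2,s3,s4}  [seen]
{s0,s1,s2,s3,s4,s5} --a--> {s0,s1,s2,s3,s4,s5}  [seen]
{s0,s1,s2,s3,s4,s5} --b--> {s0,s1,s2,s3,s4,s5}  [seen]
{s0,s2,s3,s4} --a--> {s0,s1,s2,s3,s4,s5}  [seen]
{s0,s2,s3,s4} --b--> {s0,s2,s3,s4,s5}  [new]
{s0,s1,s2,s3,s5} --a--> {s0,s1,s2,s4,s5}  [seen]
{s0,s1,s2,s3,s5} --b--> {s0,s1,s2,s3,s4,s5}  [seen]
{s0,s1,s2,s4,s5} --a--> {s0,s1,s2,s3,s4,s5}  [seen]
{s0,s1,s2,s4,s5} --b--> {s0,s1,s2,s3,s4}  [seen]
{s0,s1,s2,s3,s4} --a--> {s0,s1,s2,s3,s4,s5}  [seen]
{s0,s1,s2,s3,s4} --b--> {s0,s1,s2,s3,s4,s5}  [seen]
{s0,s2,s3,s4,s5} --a--> {s0,s1,s2,s3,s4,s5}  [seen]
{s0,s2,s3,s4,s5} --b--> {s0,s2,s3,s4,s5}  [seen]
Reachable DFA states: {s0}, {s0,s2}, {s3}, {s0,s2,s4,s5}, {s3,s4}, {s0,s1,s5}, {s2,s4,s5}, {s0,s1,s2,s3,s4,s5}, {s0,s2,s3,s4}, {s0,s1,s2,s3,s5}, {s0,s1,s2,s4,s5}, {s0,s1,s2,s3,s4}, {s0,s2,s3,s4,s5}.

13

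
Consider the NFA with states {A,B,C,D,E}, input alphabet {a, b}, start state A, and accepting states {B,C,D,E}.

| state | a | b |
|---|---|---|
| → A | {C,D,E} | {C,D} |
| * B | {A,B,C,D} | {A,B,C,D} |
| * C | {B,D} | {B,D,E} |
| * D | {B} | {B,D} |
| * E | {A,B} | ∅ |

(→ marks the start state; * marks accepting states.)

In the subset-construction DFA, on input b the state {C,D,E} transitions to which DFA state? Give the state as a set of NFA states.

δ(C,b) = {B,D,E}; δ(D,b) = {B,D}; δ(E,b) = ∅.
Union: {B,D,E}.

{B,D,E}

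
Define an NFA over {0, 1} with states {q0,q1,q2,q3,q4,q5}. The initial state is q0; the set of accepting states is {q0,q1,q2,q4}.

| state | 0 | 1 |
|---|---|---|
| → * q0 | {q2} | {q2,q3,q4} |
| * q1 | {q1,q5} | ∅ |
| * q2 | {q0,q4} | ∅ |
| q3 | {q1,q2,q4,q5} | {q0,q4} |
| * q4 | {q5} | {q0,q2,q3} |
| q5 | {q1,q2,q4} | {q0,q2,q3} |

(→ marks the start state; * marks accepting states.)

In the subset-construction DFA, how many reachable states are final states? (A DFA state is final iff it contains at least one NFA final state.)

9

Start state of the DFA: {q0}.
{q0} --0--> {q2}  [new]
{q0} --1--> {q2,q3,q4}  [new]
{q2} --0--> {q0,q4}  [new]
{q2} --1--> ∅  [new]
{q2,q3,q4} --0--> {q0,q1,q2,q4,q5}  [new]
{q2,q3,q4} --1--> {q0,q2,q3,q4}  [new]
{q0,q4} --0--> {q2,q5}  [new]
{q0,q4} --1--> {q0,q2,q3,q4}  [seen]
∅ --0--> ∅  [seen]
∅ --1--> ∅  [seen]
{q0,q1,q2,q4,q5} --0--> {q0,q1,q2,q4,q5}  [seen]
{q0,q1,q2,q4,q5} --1--> {q0,q2,q3,q4}  [seen]
{q0,q2,q3,q4} --0--> {q0,q1,q2,q4,q5}  [seen]
{q0,q2,q3,q4} --1--> {q0,q2,q3,q4}  [seen]
{q2,q5} --0--> {q0,q1,q2,q4}  [new]
{q2,q5} --1--> {q0,q2,q3}  [new]
{q0,q1,q2,q4} --0--> {q0,q1,q2,q4,q5}  [seen]
{q0,q1,q2,q4} --1--> {q0,q2,q3,q4}  [seen]
{q0,q2,q3} --0--> {q0,q1,q2,q4,q5}  [seen]
{q0,q2,q3} --1--> {q0,q2,q3,q4}  [seen]
Reachable DFA states: {q0}, {q2}, {q2,q3,q4}, {q0,q4}, ∅, {q0,q1,q2,q4,q5}, {q0,q2,q3,q4}, {q2,q5}, {q0,q1,q2,q4}, {q0,q2,q3}.
Accepting DFA states (contain an NFA accepting state): {q0}, {q2}, {q2,q3,q4}, {q0,q4}, {q0,q1,q2,q4,q5}, {q0,q2,q3,q4}, {q2,q5}, {q0,q1,q2,q4}, {q0,q2,q3}.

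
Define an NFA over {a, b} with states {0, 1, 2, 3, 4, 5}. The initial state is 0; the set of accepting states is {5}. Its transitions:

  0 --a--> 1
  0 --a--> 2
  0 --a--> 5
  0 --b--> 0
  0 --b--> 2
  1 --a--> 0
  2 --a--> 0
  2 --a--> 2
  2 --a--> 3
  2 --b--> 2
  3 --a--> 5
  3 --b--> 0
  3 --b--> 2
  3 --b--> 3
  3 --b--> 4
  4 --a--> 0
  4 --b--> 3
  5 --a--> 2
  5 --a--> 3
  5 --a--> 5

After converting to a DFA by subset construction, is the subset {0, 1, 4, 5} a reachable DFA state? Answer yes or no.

no

Start state of the DFA: {0}.
{0} --a--> {1, 2, 5}  [new]
{0} --b--> {0, 2}  [new]
{1, 2, 5} --a--> {0, 2, 3, 5}  [new]
{1, 2, 5} --b--> {2}  [new]
{0, 2} --a--> {0, 1, 2, 3, 5}  [new]
{0, 2} --b--> {0, 2}  [seen]
{0, 2, 3, 5} --a--> {0, 1, 2, 3, 5}  [seen]
{0, 2, 3, 5} --b--> {0, 2, 3, 4}  [new]
{2} --a--> {0, 2, 3}  [new]
{2} --b--> {2}  [seen]
{0, 1, 2, 3, 5} --a--> {0, 1, 2, 3, 5}  [seen]
{0, 1, 2, 3, 5} --b--> {0, 2, 3, 4}  [seen]
{0, 2, 3, 4} --a--> {0, 1, 2, 3, 5}  [seen]
{0, 2, 3, 4} --b--> {0, 2, 3, 4}  [seen]
{0, 2, 3} --a--> {0, 1, 2, 3, 5}  [seen]
{0, 2, 3} --b--> {0, 2, 3, 4}  [seen]
Reachable DFA states: {0}, {1, 2, 5}, {0, 2}, {0, 2, 3, 5}, {2}, {0, 1, 2, 3, 5}, {0, 2, 3, 4}, {0, 2, 3}.
{0, 1, 4, 5} is not among them.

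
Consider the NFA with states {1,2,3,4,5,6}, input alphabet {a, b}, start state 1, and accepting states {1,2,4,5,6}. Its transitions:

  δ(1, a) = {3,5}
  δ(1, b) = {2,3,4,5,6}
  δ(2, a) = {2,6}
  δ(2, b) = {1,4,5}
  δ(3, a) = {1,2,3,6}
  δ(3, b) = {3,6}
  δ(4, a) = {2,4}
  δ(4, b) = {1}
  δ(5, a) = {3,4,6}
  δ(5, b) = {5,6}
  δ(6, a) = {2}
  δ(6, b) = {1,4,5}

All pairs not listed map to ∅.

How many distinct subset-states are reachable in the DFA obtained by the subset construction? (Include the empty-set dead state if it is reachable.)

Start state of the DFA: {1}.
{1} --a--> {3,5}  [new]
{1} --b--> {2,3,4,5,6}  [new]
{3,5} --a--> {1,2,3,4,6}  [new]
{3,5} --b--> {3,5,6}  [new]
{2,3,4,5,6} --a--> {1,2,3,4,6}  [seen]
{2,3,4,5,6} --b--> {1,3,4,5,6}  [new]
{1,2,3,4,6} --a--> {1,2,3,4,5,6}  [new]
{1,2,3,4,6} --b--> {1,2,3,4,5,6}  [seen]
{3,5,6} --a--> {1,2,3,4,6}  [seen]
{3,5,6} --b--> {1,3,4,5,6}  [seen]
{1,3,4,5,6} --a--> {1,2,3,4,5,6}  [seen]
{1,3,4,5,6} --b--> {1,2,3,4,5,6}  [seen]
{1,2,3,4,5,6} --a--> {1,2,3,4,5,6}  [seen]
{1,2,3,4,5,6} --b--> {1,2,3,4,5,6}  [seen]
Reachable DFA states: {1}, {3,5}, {2,3,4,5,6}, {1,2,3,4,6}, {3,5,6}, {1,3,4,5,6}, {1,2,3,4,5,6}.

7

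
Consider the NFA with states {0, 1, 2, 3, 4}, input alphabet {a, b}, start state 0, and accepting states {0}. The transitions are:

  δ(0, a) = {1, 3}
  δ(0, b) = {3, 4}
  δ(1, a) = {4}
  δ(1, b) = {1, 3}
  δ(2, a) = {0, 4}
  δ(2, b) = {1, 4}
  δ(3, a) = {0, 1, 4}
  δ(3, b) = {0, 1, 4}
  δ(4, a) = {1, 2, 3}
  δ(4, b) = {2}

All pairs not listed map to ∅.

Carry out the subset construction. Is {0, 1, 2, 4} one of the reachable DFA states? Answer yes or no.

Start state of the DFA: {0}.
{0} --a--> {1, 3}  [new]
{0} --b--> {3, 4}  [new]
{1, 3} --a--> {0, 1, 4}  [new]
{1, 3} --b--> {0, 1, 3, 4}  [new]
{3, 4} --a--> {0, 1, 2, 3, 4}  [new]
{3, 4} --b--> {0, 1, 2, 4}  [new]
{0, 1, 4} --a--> {1, 2, 3, 4}  [new]
{0, 1, 4} --b--> {1, 2, 3, 4}  [seen]
{0, 1, 3, 4} --a--> {0, 1, 2, 3, 4}  [seen]
{0, 1, 3, 4} --b--> {0, 1, 2, 3, 4}  [seen]
{0, 1, 2, 3, 4} --a--> {0, 1, 2, 3, 4}  [seen]
{0, 1, 2, 3, 4} --b--> {0, 1, 2, 3, 4}  [seen]
{0, 1, 2, 4} --a--> {0, 1, 2, 3, 4}  [seen]
{0, 1, 2, 4} --b--> {1, 2, 3, 4}  [seen]
{1, 2, 3, 4} --a--> {0, 1, 2, 3, 4}  [seen]
{1, 2, 3, 4} --b--> {0, 1, 2, 3, 4}  [seen]
Reachable DFA states: {0}, {1, 3}, {3, 4}, {0, 1, 4}, {0, 1, 3, 4}, {0, 1, 2, 3, 4}, {0, 1, 2, 4}, {1, 2, 3, 4}.
{0, 1, 2, 4} is among them.

yes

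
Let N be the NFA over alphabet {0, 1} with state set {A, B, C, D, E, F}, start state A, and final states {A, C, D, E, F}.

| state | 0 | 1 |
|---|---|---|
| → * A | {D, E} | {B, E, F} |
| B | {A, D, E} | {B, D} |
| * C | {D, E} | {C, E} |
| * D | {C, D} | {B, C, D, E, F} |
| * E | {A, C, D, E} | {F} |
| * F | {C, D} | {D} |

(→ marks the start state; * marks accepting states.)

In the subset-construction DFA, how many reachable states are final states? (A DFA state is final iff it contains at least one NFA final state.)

Start state of the DFA: {A}.
{A} --0--> {D, E}  [new]
{A} --1--> {B, E, F}  [new]
{D, E} --0--> {A, C, D, E}  [new]
{D, E} --1--> {B, C, D, E, F}  [new]
{B, E, F} --0--> {A, C, D, E}  [seen]
{B, E, F} --1--> {B, D, F}  [new]
{A, C, D, E} --0--> {A, C, D, E}  [seen]
{A, C, D, E} --1--> {B, C, D, E, F}  [seen]
{B, C, D, E, F} --0--> {A, C, D, E}  [seen]
{B, C, D, E, F} --1--> {B, C, D, E, F}  [seen]
{B, D, F} --0--> {A, C, D, E}  [seen]
{B, D, F} --1--> {B, C, D, E, F}  [seen]
Reachable DFA states: {A}, {D, E}, {B, E, F}, {A, C, D, E}, {B, C, D, E, F}, {B, D, F}.
Accepting DFA states (contain an NFA accepting state): {A}, {D, E}, {B, E, F}, {A, C, D, E}, {B, C, D, E, F}, {B, D, F}.

6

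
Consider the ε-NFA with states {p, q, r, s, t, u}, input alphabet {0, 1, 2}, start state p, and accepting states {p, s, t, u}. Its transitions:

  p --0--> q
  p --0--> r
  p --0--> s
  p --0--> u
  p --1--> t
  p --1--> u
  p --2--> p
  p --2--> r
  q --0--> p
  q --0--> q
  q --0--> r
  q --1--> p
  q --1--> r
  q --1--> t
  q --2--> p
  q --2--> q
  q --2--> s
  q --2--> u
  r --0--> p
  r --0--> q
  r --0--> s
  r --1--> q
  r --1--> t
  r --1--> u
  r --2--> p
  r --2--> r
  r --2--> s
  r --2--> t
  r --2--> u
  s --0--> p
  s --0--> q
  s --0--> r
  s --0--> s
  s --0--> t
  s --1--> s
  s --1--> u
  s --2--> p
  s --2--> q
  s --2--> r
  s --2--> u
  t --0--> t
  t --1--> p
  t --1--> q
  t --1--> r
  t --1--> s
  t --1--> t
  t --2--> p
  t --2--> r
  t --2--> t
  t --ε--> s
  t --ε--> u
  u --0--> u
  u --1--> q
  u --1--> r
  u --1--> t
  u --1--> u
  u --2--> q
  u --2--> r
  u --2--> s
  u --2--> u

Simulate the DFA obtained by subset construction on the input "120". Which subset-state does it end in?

Start: {p}.
δ(p,1) = {t, u}.
Union: {t, u}.
ε-closure gives {s, t, u}.
After 1: {s, t, u}.
δ(s,2) = {p, q, r, u}; δ(t,2) = {p, r, t}; δ(u,2) = {q, r, s, u}.
Union: {p, q, r, s, t, u}.
After 2: {p, q, r, s, t, u}.
δ(p,0) = {q, r, s, u}; δ(q,0) = {p, q, r}; δ(r,0) = {p, q, s}; δ(s,0) = {p, q, r, s, t}; δ(t,0) = {t}; δ(u,0) = {u}.
Union: {p, q, r, s, t, u}.
After 0: {p, q, r, s, t, u}.

{p, q, r, s, t, u}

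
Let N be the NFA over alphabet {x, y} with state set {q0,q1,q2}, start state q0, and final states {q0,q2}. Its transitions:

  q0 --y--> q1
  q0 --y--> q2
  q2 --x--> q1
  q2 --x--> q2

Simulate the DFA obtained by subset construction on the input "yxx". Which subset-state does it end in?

Start: {q0}.
δ(q0,y) = {q1,q2}.
Union: {q1,q2}.
After y: {q1,q2}.
δ(q1,x) = ∅; δ(q2,x) = {q1,q2}.
Union: {q1,q2}.
After x: {q1,q2}.
δ(q1,x) = ∅; δ(q2,x) = {q1,q2}.
Union: {q1,q2}.
After x: {q1,q2}.

{q1,q2}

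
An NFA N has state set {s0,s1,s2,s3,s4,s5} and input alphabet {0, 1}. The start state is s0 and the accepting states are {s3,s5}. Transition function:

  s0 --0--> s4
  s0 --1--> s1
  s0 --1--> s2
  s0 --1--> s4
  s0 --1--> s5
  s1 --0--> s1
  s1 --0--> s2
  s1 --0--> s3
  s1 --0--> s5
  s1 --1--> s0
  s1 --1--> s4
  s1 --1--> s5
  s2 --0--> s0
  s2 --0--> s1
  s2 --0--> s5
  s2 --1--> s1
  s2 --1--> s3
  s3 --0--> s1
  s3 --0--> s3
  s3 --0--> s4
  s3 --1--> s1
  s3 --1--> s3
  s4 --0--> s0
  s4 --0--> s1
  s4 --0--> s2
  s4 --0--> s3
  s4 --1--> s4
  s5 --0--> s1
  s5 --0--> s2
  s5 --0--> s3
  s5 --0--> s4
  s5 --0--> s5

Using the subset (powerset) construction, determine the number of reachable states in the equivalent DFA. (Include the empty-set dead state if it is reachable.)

6

Start state of the DFA: {s0}.
{s0} --0--> {s4}  [new]
{s0} --1--> {s1,s2,s4,s5}  [new]
{s4} --0--> {s0,s1,s2,s3}  [new]
{s4} --1--> {s4}  [seen]
{s1,s2,s4,s5} --0--> {s0,s1,s2,s3,s4,s5}  [new]
{s1,s2,s4,s5} --1--> {s0,s1,s3,s4,s5}  [new]
{s0,s1,s2,s3} --0--> {s0,s1,s2,s3,s4,s5}  [seen]
{s0,s1,s2,s3} --1--> {s0,s1,s2,s3,s4,s5}  [seen]
{s0,s1,s2,s3,s4,s5} --0--> {s0,s1,s2,s3,s4,s5}  [seen]
{s0,s1,s2,s3,s4,s5} --1--> {s0,s1,s2,s3,s4,s5}  [seen]
{s0,s1,s3,s4,s5} --0--> {s0,s1,s2,s3,s4,s5}  [seen]
{s0,s1,s3,s4,s5} --1--> {s0,s1,s2,s3,s4,s5}  [seen]
Reachable DFA states: {s0}, {s4}, {s1,s2,s4,s5}, {s0,s1,s2,s3}, {s0,s1,s2,s3,s4,s5}, {s0,s1,s3,s4,s5}.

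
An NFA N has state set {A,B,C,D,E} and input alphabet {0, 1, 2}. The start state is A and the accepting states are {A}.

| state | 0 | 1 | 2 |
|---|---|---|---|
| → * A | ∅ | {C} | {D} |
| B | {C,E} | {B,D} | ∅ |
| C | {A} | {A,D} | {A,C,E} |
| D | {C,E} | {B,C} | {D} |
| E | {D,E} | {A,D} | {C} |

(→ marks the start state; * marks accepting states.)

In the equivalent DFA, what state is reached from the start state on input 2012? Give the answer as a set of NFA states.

Start: {A}.
δ(A,2) = {D}.
Union: {D}.
After 2: {D}.
δ(D,0) = {C,E}.
Union: {C,E}.
After 0: {C,E}.
δ(C,1) = {A,D}; δ(E,1) = {A,D}.
Union: {A,D}.
After 1: {A,D}.
δ(A,2) = {D}; δ(D,2) = {D}.
Union: {D}.
After 2: {D}.

{D}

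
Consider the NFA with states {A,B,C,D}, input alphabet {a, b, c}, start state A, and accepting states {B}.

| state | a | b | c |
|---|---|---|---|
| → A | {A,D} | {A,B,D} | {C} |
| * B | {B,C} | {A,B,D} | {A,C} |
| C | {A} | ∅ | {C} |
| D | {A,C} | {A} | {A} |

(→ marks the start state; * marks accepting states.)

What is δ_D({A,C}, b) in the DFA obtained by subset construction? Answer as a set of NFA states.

δ(A,b) = {A,B,D}; δ(C,b) = ∅.
Union: {A,B,D}.

{A,B,D}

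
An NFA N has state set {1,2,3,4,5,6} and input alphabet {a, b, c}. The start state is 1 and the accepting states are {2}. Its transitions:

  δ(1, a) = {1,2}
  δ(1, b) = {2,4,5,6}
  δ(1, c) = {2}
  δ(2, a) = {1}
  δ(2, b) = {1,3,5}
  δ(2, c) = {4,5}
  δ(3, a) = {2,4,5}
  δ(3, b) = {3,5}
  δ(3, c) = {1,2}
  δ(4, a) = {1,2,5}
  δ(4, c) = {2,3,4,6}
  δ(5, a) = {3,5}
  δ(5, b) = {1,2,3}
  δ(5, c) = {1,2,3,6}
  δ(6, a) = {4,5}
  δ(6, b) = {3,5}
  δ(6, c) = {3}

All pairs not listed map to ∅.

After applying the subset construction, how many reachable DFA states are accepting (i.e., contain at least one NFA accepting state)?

11

Start state of the DFA: {1}.
{1} --a--> {1,2}  [new]
{1} --b--> {2,4,5,6}  [new]
{1} --c--> {2}  [new]
{1,2} --a--> {1,2}  [seen]
{1,2} --b--> {1,2,3,4,5,6}  [new]
{1,2} --c--> {2,4,5}  [new]
{2,4,5,6} --a--> {1,2,3,4,5}  [new]
{2,4,5,6} --b--> {1,2,3,5}  [new]
{2,4,5,6} --c--> {1,2,3,4,5,6}  [seen]
{2} --a--> {1}  [seen]
{2} --b--> {1,3,5}  [new]
{2} --c--> {4,5}  [new]
{1,2,3,4,5,6} --a--> {1,2,3,4,5}  [seen]
{1,2,3,4,5,6} --b--> {1,2,3,4,5,6}  [seen]
{1,2,3,4,5,6} --c--> {1,2,3,4,5,6}  [seen]
{2,4,5} --a--> {1,2,3,5}  [seen]
{2,4,5} --b--> {1,2,3,5}  [seen]
{2,4,5} --c--> {1,2,3,4,5,6}  [seen]
{1,2,3,4,5} --a--> {1,2,3,4,5}  [seen]
{1,2,3,4,5} --b--> {1,2,3,4,5,6}  [seen]
{1,2,3,4,5} --c--> {1,2,3,4,5,6}  [seen]
{1,2,3,5} --a--> {1,2,3,4,5}  [seen]
{1,2,3,5} --b--> {1,2,3,4,5,6}  [seen]
{1,2,3,5} --c--> {1,2,3,4,5,6}  [seen]
{1,3,5} --a--> {1,2,3,4,5}  [seen]
{1,3,5} --b--> {1,2,3,4,5,6}  [seen]
{1,3,5} --c--> {1,2,3,6}  [new]
{4,5} --a--> {1,2,3,5}  [seen]
{4,5} --b--> {1,2,3}  [new]
{4,5} --c--> {1,2,3,4,6}  [new]
{1,2,3,6} --a--> {1,2,4,5}  [new]
{1,2,3,6} --b--> {1,2,3,4,5,6}  [seen]
{1,2,3,6} --c--> {1,2,3,4,5}  [seen]
{1,2,3} --a--> {1,2,4,5}  [seen]
{1,2,3} --b--> {1,2,3,4,5,6}  [seen]
{1,2,3} --c--> {1,2,4,5}  [seen]
{1,2,3,4,6} --a--> {1,2,4,5}  [seen]
{1,2,3,4,6} --b--> {1,2,3,4,5,6}  [seen]
{1,2,3,4,6} --c--> {1,2,3,4,5,6}  [seen]
{1,2,4,5} --a--> {1,2,3,5}  [seen]
{1,2,4,5} --b--> {1,2,3,4,5,6}  [seen]
{1,2,4,5} --c--> {1,2,3,4,5,6}  [seen]
Reachable DFA states: {1}, {1,2}, {2,4,5,6}, {2}, {1,2,3,4,5,6}, {2,4,5}, {1,2,3,4,5}, {1,2,3,5}, {1,3,5}, {4,5}, {1,2,3,6}, {1,2,3}, {1,2,3,4,6}, {1,2,4,5}.
Accepting DFA states (contain an NFA accepting state): {1,2}, {2,4,5,6}, {2}, {1,2,3,4,5,6}, {2,4,5}, {1,2,3,4,5}, {1,2,3,5}, {1,2,3,6}, {1,2,3}, {1,2,3,4,6}, {1,2,4,5}.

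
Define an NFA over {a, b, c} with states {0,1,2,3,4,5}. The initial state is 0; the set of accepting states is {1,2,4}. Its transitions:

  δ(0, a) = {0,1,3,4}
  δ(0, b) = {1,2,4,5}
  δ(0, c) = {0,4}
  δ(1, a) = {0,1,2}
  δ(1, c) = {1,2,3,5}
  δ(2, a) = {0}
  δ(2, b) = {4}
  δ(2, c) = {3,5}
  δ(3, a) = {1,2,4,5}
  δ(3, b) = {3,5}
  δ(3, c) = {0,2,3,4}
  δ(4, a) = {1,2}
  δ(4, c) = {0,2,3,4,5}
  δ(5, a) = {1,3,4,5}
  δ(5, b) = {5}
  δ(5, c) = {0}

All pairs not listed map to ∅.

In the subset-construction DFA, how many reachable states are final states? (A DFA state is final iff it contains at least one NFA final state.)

11

Start state of the DFA: {0}.
{0} --a--> {0,1,3,4}  [new]
{0} --b--> {1,2,4,5}  [new]
{0} --c--> {0,4}  [new]
{0,1,3,4} --a--> {0,1,2,3,4,5}  [new]
{0,1,3,4} --b--> {1,2,3,4,5}  [new]
{0,1,3,4} --c--> {0,1,2,3,4,5}  [seen]
{1,2,4,5} --a--> {0,1,2,3,4,5}  [seen]
{1,2,4,5} --b--> {4,5}  [new]
{1,2,4,5} --c--> {0,1,2,3,4,5}  [seen]
{0,4} --a--> {0,1,2,3,4}  [new]
{0,4} --b--> {1,2,4,5}  [seen]
{0,4} --c--> {0,2,3,4,5}  [new]
{0,1,2,3,4,5} --a--> {0,1,2,3,4,5}  [seen]
{0,1,2,3,4,5} --b--> {1,2,3,4,5}  [seen]
{0,1,2,3,4,5} --c--> {0,1,2,3,4,5}  [seen]
{1,2,3,4,5} --a--> {0,1,2,3,4,5}  [seen]
{1,2,3,4,5} --b--> {3,4,5}  [new]
{1,2,3,4,5} --c--> {0,1,2,3,4,5}  [seen]
{4,5} --a--> {1,2,3,4,5}  [seen]
{4,5} --b--> {5}  [new]
{4,5} --c--> {0,2,3,4,5}  [seen]
{0,1,2,3,4} --a--> {0,1,2,3,4,5}  [seen]
{0,1,2,3,4} --b--> {1,2,3,4,5}  [seen]
{0,1,2,3,4} --c--> {0,1,2,3,4,5}  [seen]
{0,2,3,4,5} --a--> {0,1,2,3,4,5}  [seen]
{0,2,3,4,5} --b--> {1,2,3,4,5}  [seen]
{0,2,3,4,5} --c--> {0,2,3,4,5}  [seen]
{3,4,5} --a--> {1,2,3,4,5}  [seen]
{3,4,5} --b--> {3,5}  [new]
{3,4,5} --c--> {0,2,3,4,5}  [seen]
{5} --a--> {1,3,4,5}  [new]
{5} --b--> {5}  [seen]
{5} --c--> {0}  [seen]
{3,5} --a--> {1,2,3,4,5}  [seen]
{3,5} --b--> {3,5}  [seen]
{3,5} --c--> {0,2,3,4}  [new]
{1,3,4,5} --a--> {0,1,2,3,4,5}  [seen]
{1,3,4,5} --b--> {3,5}  [seen]
{1,3,4,5} --c--> {0,1,2,3,4,5}  [seen]
{0,2,3,4} --a--> {0,1,2,3,4,5}  [seen]
{0,2,3,4} --b--> {1,2,3,4,5}  [seen]
{0,2,3,4} --c--> {0,2,3,4,5}  [seen]
Reachable DFA states: {0}, {0,1,3,4}, {1,2,4,5}, {0,4}, {0,1,2,3,4,5}, {1,2,3,4,5}, {4,5}, {0,1,2,3,4}, {0,2,3,4,5}, {3,4,5}, {5}, {3,5}, {1,3,4,5}, {0,2,3,4}.
Accepting DFA states (contain an NFA accepting state): {0,1,3,4}, {1,2,4,5}, {0,4}, {0,1,2,3,4,5}, {1,2,3,4,5}, {4,5}, {0,1,2,3,4}, {0,2,3,4,5}, {3,4,5}, {1,3,4,5}, {0,2,3,4}.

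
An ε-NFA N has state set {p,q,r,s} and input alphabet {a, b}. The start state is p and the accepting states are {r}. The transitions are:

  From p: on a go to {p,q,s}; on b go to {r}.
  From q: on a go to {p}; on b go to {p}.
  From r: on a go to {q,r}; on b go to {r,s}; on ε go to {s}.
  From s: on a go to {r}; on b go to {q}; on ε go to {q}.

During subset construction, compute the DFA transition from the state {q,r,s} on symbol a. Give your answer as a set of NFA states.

{p,q,r,s}

δ(q,a) = {p}; δ(r,a) = {q,r}; δ(s,a) = {r}.
Union: {p,q,r}.
ε-closure gives {p,q,r,s}.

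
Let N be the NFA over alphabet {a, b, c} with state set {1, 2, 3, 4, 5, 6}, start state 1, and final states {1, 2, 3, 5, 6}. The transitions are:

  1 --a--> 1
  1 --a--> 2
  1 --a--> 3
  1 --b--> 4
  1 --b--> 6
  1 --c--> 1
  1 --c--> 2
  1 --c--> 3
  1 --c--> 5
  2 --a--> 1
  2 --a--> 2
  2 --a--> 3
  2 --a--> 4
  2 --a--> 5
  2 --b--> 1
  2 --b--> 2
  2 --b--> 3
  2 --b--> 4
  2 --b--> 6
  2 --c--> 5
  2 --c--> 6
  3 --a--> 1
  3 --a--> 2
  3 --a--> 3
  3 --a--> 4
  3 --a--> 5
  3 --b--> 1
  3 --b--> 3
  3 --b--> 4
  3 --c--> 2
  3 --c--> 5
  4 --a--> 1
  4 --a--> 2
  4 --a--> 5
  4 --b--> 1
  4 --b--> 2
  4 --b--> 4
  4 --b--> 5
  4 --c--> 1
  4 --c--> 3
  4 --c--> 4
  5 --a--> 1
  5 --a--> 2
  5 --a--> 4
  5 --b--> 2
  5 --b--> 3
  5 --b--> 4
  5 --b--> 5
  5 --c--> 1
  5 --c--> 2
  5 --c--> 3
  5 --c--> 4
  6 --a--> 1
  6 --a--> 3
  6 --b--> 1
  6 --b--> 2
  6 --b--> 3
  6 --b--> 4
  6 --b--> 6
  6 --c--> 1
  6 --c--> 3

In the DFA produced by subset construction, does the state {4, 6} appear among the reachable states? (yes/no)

Start state of the DFA: {1}.
{1} --a--> {1, 2, 3}  [new]
{1} --b--> {4, 6}  [new]
{1} --c--> {1, 2, 3, 5}  [new]
{1, 2, 3} --a--> {1, 2, 3, 4, 5}  [new]
{1, 2, 3} --b--> {1, 2, 3, 4, 6}  [new]
{1, 2, 3} --c--> {1, 2, 3, 5, 6}  [new]
{4, 6} --a--> {1, 2, 3, 5}  [seen]
{4, 6} --b--> {1, 2, 3, 4, 5, 6}  [new]
{4, 6} --c--> {1, 3, 4}  [new]
{1, 2, 3, 5} --a--> {1, 2, 3, 4, 5}  [seen]
{1, 2, 3, 5} --b--> {1, 2, 3, 4, 5, 6}  [seen]
{1, 2, 3, 5} --c--> {1, 2, 3, 4, 5, 6}  [seen]
{1, 2, 3, 4, 5} --a--> {1, 2, 3, 4, 5}  [seen]
{1, 2, 3, 4, 5} --b--> {1, 2, 3, 4, 5, 6}  [seen]
{1, 2, 3, 4, 5} --c--> {1, 2, 3, 4, 5, 6}  [seen]
{1, 2, 3, 4, 6} --a--> {1, 2, 3, 4, 5}  [seen]
{1, 2, 3, 4, 6} --b--> {1, 2, 3, 4, 5, 6}  [seen]
{1, 2, 3, 4, 6} --c--> {1, 2, 3, 4, 5, 6}  [seen]
{1, 2, 3, 5, 6} --a--> {1, 2, 3, 4, 5}  [seen]
{1, 2, 3, 5, 6} --b--> {1, 2, 3, 4, 5, 6}  [seen]
{1, 2, 3, 5, 6} --c--> {1, 2, 3, 4, 5, 6}  [seen]
{1, 2, 3, 4, 5, 6} --a--> {1, 2, 3, 4, 5}  [seen]
{1, 2, 3, 4, 5, 6} --b--> {1, 2, 3, 4, 5, 6}  [seen]
{1, 2, 3, 4, 5, 6} --c--> {1, 2, 3, 4, 5, 6}  [seen]
{1, 3, 4} --a--> {1, 2, 3, 4, 5}  [seen]
{1, 3, 4} --b--> {1, 2, 3, 4, 5, 6}  [seen]
{1, 3, 4} --c--> {1, 2, 3, 4, 5}  [seen]
Reachable DFA states: {1}, {1, 2, 3}, {4, 6}, {1, 2, 3, 5}, {1, 2, 3, 4, 5}, {1, 2, 3, 4, 6}, {1, 2, 3, 5, 6}, {1, 2, 3, 4, 5, 6}, {1, 3, 4}.
{4, 6} is among them.

yes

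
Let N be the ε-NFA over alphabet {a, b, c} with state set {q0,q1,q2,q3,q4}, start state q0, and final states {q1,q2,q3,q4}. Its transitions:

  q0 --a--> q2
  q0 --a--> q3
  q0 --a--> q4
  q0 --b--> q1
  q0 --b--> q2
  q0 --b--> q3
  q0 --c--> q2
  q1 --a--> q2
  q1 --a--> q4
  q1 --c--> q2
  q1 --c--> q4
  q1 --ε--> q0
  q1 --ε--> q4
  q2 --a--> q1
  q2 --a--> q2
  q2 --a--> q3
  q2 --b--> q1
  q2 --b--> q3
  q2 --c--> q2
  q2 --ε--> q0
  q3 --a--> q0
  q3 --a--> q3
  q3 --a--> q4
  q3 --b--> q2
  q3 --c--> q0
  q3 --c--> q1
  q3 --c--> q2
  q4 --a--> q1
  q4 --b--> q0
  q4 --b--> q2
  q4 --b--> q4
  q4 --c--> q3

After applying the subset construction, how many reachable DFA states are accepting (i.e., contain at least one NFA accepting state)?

3

Start state of the DFA: {q0} (ε-closure of the NFA start).
{q0} --a--> {q0,q2,q3,q4}  [new]
{q0} --b--> {q0,q1,q2,q3,q4}  [new]
{q0} --c--> {q0,q2}  [new]
{q0,q2,q3,q4} --a--> {q0,q1,q2,q3,q4}  [seen]
{q0,q2,q3,q4} --b--> {q0,q1,q2,q3,q4}  [seen]
{q0,q2,q3,q4} --c--> {q0,q1,q2,q3,q4}  [seen]
{q0,q1,q2,q3,q4} --a--> {q0,q1,q2,q3,q4}  [seen]
{q0,q1,q2,q3,q4} --b--> {q0,q1,q2,q3,q4}  [seen]
{q0,q1,q2,q3,q4} --c--> {q0,q1,q2,q3,q4}  [seen]
{q0,q2} --a--> {q0,q1,q2,q3,q4}  [seen]
{q0,q2} --b--> {q0,q1,q2,q3,q4}  [seen]
{q0,q2} --c--> {q0,q2}  [seen]
Reachable DFA states: {q0}, {q0,q2,q3,q4}, {q0,q1,q2,q3,q4}, {q0,q2}.
Accepting DFA states (contain an NFA accepting state): {q0,q2,q3,q4}, {q0,q1,q2,q3,q4}, {q0,q2}.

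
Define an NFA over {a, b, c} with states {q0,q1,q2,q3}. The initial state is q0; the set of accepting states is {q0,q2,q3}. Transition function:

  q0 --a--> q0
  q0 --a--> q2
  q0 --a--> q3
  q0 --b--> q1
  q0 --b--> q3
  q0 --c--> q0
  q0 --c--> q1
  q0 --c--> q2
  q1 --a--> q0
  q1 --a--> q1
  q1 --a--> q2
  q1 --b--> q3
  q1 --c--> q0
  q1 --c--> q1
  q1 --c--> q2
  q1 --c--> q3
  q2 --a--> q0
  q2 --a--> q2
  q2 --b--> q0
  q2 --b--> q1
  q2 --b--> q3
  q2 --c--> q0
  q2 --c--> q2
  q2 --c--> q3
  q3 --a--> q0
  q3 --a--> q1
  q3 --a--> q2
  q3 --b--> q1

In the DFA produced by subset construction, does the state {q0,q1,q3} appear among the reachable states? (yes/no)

Start state of the DFA: {q0}.
{q0} --a--> {q0,q2,q3}  [new]
{q0} --b--> {q1,q3}  [new]
{q0} --c--> {q0,q1,q2}  [new]
{q0,q2,q3} --a--> {q0,q1,q2,q3}  [new]
{q0,q2,q3} --b--> {q0,q1,q3}  [new]
{q0,q2,q3} --c--> {q0,q1,q2,q3}  [seen]
{q1,q3} --a--> {q0,q1,q2}  [seen]
{q1,q3} --b--> {q1,q3}  [seen]
{q1,q3} --c--> {q0,q1,q2,q3}  [seen]
{q0,q1,q2} --a--> {q0,q1,q2,q3}  [seen]
{q0,q1,q2} --b--> {q0,q1,q3}  [seen]
{q0,q1,q2} --c--> {q0,q1,q2,q3}  [seen]
{q0,q1,q2,q3} --a--> {q0,q1,q2,q3}  [seen]
{q0,q1,q2,q3} --b--> {q0,q1,q3}  [seen]
{q0,q1,q2,q3} --c--> {q0,q1,q2,q3}  [seen]
{q0,q1,q3} --a--> {q0,q1,q2,q3}  [seen]
{q0,q1,q3} --b--> {q1,q3}  [seen]
{q0,q1,q3} --c--> {q0,q1,q2,q3}  [seen]
Reachable DFA states: {q0}, {q0,q2,q3}, {q1,q3}, {q0,q1,q2}, {q0,q1,q2,q3}, {q0,q1,q3}.
{q0,q1,q3} is among them.

yes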